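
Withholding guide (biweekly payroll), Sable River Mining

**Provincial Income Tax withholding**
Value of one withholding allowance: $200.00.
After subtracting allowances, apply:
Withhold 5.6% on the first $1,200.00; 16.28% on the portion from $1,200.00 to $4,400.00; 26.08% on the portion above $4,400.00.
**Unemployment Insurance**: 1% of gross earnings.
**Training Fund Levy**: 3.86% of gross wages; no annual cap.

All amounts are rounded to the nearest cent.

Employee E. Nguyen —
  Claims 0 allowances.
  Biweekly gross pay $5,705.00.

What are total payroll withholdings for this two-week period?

Provincial Income Tax: taxable = $5,705.00
  $588.16 + 26.08% × ($5,705.00 − $4,400.00) = $588.16 + 26.08% × $1,305.00 = $928.50
Unemployment Insurance: 1% × $5,705.00 = $57.05
Training Fund Levy: 3.86% × $5,705.00 = $220.21
Total: $928.50 + $57.05 + $220.21 = $1,205.76

$1,205.76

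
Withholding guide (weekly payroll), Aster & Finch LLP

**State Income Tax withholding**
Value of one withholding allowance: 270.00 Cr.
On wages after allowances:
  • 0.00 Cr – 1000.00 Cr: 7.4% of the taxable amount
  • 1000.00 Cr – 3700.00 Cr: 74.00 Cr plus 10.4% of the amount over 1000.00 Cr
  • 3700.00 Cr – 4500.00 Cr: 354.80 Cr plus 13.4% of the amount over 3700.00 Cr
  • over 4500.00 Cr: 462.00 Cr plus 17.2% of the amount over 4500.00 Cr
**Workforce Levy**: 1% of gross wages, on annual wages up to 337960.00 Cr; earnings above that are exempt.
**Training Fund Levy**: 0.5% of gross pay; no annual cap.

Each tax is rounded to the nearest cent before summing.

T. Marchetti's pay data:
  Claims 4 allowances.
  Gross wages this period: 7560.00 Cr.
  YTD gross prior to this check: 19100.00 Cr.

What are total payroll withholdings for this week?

915.96 Cr

State Income Tax: taxable = 7560.00 Cr − 4×270.00 Cr = 6480.00 Cr
  462.00 Cr + 17.2% × (6480.00 Cr − 4500.00 Cr) = 462.00 Cr + 17.2% × 1980.00 Cr = 802.56 Cr
Workforce Levy: 1% × 7560.00 Cr = 75.60 Cr
Training Fund Levy: 0.5% × 7560.00 Cr = 37.80 Cr
Total: 802.56 Cr + 75.60 Cr + 37.80 Cr = 915.96 Cr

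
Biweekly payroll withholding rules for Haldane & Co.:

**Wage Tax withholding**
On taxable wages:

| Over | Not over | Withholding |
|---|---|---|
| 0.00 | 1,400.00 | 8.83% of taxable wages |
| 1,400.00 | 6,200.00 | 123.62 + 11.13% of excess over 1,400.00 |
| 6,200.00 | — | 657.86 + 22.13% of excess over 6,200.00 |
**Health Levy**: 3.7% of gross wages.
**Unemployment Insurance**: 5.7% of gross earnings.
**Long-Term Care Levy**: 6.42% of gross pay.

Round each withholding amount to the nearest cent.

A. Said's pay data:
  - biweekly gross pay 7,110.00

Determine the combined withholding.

Wage Tax: taxable = 7,110.00
  657.86 + 22.13% × (7,110.00 − 6,200.00) = 657.86 + 22.13% × 910.00 = 859.24
Health Levy: 3.7% × 7,110.00 = 263.07
Unemployment Insurance: 5.7% × 7,110.00 = 405.27
Long-Term Care Levy: 6.42% × 7,110.00 = 456.46
Total: 859.24 + 263.07 + 405.27 + 456.46 = 1,984.04

1,984.04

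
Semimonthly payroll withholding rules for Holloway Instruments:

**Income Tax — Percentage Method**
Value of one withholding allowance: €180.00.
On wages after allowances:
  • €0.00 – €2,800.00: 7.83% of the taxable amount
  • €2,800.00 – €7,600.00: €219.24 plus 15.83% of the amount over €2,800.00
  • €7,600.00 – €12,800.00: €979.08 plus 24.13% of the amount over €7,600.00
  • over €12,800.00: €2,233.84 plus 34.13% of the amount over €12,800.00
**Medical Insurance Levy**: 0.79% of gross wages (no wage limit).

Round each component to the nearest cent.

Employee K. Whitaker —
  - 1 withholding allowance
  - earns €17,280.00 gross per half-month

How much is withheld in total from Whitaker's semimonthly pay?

Income Tax: taxable = €17,280.00 − 1×€180.00 = €17,100.00
  €2,233.84 + 34.13% × (€17,100.00 − €12,800.00) = €2,233.84 + 34.13% × €4,300.00 = €3,701.43
Medical Insurance Levy: 0.79% × €17,280.00 = €136.51
Total: €3,701.43 + €136.51 = €3,837.94

€3,837.94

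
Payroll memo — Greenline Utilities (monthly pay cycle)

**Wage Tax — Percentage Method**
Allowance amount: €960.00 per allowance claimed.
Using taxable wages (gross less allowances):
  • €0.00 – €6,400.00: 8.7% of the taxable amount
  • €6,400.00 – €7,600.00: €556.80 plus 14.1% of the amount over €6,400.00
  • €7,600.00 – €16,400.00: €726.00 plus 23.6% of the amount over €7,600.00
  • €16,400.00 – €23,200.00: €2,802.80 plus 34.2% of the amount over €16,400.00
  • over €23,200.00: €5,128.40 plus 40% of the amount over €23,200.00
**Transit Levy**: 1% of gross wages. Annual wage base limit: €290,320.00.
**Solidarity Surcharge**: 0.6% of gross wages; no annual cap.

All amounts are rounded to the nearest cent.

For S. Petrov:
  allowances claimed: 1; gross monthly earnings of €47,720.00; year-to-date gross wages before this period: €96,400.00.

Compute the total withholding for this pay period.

€15,315.92

Wage Tax: taxable = €47,720.00 − 1×€960.00 = €46,760.00
  €5,128.40 + 40% × (€46,760.00 − €23,200.00) = €5,128.40 + 40% × €23,560.00 = €14,552.40
Transit Levy: 1% × €47,720.00 = €477.20
Solidarity Surcharge: 0.6% × €47,720.00 = €286.32
Total: €14,552.40 + €477.20 + €286.32 = €15,315.92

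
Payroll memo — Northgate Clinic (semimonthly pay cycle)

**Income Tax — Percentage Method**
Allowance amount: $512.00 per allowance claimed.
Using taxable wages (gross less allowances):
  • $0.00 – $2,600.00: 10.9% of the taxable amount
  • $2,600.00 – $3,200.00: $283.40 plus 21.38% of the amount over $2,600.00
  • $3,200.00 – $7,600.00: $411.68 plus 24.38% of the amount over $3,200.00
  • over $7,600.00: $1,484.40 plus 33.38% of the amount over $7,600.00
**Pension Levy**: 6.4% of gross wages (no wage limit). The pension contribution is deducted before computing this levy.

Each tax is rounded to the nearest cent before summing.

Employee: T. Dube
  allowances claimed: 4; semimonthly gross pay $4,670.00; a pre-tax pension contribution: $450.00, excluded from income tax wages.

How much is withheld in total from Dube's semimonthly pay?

$506.83

Income Tax: taxable = $4,670.00 − $450.00 − 4×$512.00 = $2,172.00
  10.9% × $2,172.00 = $236.75
Pension Levy: 6.4% × $4,220.00 = $270.08
Total: $236.75 + $270.08 = $506.83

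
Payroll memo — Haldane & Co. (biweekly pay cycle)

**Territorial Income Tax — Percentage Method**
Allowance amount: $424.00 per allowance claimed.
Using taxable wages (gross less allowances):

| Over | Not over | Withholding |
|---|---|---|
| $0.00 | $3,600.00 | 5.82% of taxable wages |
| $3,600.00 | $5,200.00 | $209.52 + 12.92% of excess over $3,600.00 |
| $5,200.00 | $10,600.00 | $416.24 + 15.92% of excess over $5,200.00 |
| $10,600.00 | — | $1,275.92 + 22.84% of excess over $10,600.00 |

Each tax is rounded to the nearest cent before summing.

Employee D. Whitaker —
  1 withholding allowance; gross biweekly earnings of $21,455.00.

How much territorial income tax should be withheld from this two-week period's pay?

Territorial Income Tax: taxable = $21,455.00 − 1×$424.00 = $21,031.00
  $1,275.92 + 22.84% × ($21,031.00 − $10,600.00) = $1,275.92 + 22.84% × $10,431.00 = $3,658.36

$3,658.36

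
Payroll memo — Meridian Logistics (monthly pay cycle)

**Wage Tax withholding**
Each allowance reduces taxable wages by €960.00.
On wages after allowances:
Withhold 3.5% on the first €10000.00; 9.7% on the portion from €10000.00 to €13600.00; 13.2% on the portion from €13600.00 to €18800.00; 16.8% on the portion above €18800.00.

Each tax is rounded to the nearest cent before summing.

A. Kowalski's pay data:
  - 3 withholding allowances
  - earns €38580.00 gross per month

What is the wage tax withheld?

€4224.80

Wage Tax: taxable = €38580.00 − 3×€960.00 = €35700.00
  €1385.60 + 16.8% × (€35700.00 − €18800.00) = €1385.60 + 16.8% × €16900.00 = €4224.80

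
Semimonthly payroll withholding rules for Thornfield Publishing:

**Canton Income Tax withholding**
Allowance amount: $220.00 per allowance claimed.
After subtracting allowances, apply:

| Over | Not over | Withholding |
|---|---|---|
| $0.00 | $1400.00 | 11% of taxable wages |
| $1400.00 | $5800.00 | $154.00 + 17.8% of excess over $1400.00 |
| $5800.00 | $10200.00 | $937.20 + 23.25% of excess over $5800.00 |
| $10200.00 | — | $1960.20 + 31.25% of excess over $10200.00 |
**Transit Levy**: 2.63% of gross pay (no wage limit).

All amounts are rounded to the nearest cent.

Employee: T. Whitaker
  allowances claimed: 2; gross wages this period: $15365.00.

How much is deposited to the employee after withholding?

$11524.14

Canton Income Tax: taxable = $15365.00 − 2×$220.00 = $14925.00
  $1960.20 + 31.25% × ($14925.00 − $10200.00) = $1960.20 + 31.25% × $4725.00 = $3436.76
Transit Levy: 2.63% × $15365.00 = $404.10
Total withheld: $3436.76 + $404.10 = $3840.86
Net pay: $15365.00 − $3840.86 = $11524.14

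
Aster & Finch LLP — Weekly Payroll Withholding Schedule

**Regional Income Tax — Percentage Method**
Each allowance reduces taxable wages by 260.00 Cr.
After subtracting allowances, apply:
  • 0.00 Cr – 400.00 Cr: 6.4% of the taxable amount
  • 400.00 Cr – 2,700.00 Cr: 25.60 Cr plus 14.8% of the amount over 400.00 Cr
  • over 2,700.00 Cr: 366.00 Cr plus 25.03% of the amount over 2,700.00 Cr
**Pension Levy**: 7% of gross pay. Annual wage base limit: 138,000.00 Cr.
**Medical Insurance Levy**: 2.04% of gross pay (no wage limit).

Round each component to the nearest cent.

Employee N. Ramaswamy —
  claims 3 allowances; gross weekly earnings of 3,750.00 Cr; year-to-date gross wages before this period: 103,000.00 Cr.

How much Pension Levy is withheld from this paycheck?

262.50 Cr

Pension Levy: 7% × 3,750.00 Cr = 262.50 Cr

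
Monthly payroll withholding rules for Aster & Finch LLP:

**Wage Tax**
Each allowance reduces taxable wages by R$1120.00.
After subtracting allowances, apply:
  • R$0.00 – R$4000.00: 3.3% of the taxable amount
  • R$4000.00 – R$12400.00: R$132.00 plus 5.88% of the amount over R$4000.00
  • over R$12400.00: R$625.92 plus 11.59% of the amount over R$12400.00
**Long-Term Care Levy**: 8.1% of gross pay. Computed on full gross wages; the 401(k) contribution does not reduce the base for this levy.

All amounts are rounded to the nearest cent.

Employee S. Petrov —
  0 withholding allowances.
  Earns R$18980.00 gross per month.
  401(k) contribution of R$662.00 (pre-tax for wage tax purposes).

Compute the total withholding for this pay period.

R$2849.20

Wage Tax: taxable = R$18980.00 − R$662.00 = R$18318.00
  R$625.92 + 11.59% × (R$18318.00 − R$12400.00) = R$625.92 + 11.59% × R$5918.00 = R$1311.82
Long-Term Care Levy: 8.1% × R$18980.00 = R$1537.38
Total: R$1311.82 + R$1537.38 = R$2849.20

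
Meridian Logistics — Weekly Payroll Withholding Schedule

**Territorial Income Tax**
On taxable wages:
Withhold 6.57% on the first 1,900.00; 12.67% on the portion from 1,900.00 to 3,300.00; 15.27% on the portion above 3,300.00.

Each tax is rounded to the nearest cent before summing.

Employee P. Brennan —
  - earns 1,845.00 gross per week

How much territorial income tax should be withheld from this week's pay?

121.22

Territorial Income Tax: taxable = 1,845.00
  6.57% × 1,845.00 = 121.22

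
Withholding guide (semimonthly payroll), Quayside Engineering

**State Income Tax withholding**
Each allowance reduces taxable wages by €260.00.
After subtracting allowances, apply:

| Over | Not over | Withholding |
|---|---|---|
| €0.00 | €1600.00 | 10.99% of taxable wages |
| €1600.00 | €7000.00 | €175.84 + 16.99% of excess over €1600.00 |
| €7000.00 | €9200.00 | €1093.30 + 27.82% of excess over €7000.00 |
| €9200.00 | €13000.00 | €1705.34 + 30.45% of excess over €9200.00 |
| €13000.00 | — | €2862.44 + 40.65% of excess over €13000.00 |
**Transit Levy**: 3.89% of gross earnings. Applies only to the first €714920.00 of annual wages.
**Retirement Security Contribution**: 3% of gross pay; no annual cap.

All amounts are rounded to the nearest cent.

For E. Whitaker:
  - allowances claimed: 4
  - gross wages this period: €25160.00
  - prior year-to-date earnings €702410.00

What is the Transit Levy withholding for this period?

€486.64

Transit Levy: cap €714920.00 − YTD €702410.00 = €12510.00 subject; 3.89% × €12510.00 = €486.64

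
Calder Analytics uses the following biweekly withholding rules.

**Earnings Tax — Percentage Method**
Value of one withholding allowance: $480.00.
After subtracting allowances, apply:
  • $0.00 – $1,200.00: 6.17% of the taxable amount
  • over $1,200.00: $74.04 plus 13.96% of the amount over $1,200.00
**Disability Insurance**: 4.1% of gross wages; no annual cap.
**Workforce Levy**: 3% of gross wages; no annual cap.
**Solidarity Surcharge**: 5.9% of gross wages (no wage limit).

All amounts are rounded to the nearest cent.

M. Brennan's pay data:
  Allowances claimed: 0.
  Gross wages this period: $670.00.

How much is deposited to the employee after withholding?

Earnings Tax: taxable = $670.00
  6.17% × $670.00 = $41.34
Disability Insurance: 4.1% × $670.00 = $27.47
Workforce Levy: 3% × $670.00 = $20.10
Solidarity Surcharge: 5.9% × $670.00 = $39.53
Total withheld: $41.34 + $27.47 + $20.10 + $39.53 = $128.44
Net pay: $670.00 − $128.44 = $541.56

$541.56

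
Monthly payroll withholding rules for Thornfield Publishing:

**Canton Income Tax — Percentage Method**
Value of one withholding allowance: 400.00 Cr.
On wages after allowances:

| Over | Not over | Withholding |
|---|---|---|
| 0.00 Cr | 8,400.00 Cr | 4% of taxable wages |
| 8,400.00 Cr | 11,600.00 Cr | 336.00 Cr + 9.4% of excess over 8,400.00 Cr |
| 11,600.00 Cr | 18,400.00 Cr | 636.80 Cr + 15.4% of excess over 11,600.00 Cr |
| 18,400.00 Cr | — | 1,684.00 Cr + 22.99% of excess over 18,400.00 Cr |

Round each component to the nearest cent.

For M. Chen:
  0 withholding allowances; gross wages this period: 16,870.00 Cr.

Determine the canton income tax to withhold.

1,448.38 Cr

Canton Income Tax: taxable = 16,870.00 Cr
  636.80 Cr + 15.4% × (16,870.00 Cr − 11,600.00 Cr) = 636.80 Cr + 15.4% × 5,270.00 Cr = 1,448.38 Cr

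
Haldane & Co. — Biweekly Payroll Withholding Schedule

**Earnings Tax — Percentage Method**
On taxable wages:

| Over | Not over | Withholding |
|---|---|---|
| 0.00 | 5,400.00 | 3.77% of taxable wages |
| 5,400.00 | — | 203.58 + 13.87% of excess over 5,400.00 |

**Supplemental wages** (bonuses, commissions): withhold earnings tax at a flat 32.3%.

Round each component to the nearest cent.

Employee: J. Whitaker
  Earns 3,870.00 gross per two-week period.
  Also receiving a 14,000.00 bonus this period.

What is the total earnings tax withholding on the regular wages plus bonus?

4,667.90

Earnings Tax: taxable = 3,870.00
  3.77% × 3,870.00 = 145.90
Supplemental (32.3% flat on bonus): 32.3% × 14,000.00 = 4,522.00
Total earnings tax: 145.90 + 4,522.00 = 4,667.90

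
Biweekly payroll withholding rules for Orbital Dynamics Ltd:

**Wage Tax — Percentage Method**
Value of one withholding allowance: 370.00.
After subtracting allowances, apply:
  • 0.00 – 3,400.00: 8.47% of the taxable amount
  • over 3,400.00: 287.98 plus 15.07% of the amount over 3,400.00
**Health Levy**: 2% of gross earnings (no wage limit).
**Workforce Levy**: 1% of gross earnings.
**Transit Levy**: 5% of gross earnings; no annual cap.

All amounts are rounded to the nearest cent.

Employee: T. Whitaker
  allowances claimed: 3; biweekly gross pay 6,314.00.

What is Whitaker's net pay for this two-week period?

Wage Tax: taxable = 6,314.00 − 3×370.00 = 5,204.00
  287.98 + 15.07% × (5,204.00 − 3,400.00) = 287.98 + 15.07% × 1,804.00 = 559.84
Health Levy: 2% × 6,314.00 = 126.28
Workforce Levy: 1% × 6,314.00 = 63.14
Transit Levy: 5% × 6,314.00 = 315.70
Total withheld: 559.84 + 126.28 + 63.14 + 315.70 = 1,064.96
Net pay: 6,314.00 − 1,064.96 = 5,249.04

5,249.04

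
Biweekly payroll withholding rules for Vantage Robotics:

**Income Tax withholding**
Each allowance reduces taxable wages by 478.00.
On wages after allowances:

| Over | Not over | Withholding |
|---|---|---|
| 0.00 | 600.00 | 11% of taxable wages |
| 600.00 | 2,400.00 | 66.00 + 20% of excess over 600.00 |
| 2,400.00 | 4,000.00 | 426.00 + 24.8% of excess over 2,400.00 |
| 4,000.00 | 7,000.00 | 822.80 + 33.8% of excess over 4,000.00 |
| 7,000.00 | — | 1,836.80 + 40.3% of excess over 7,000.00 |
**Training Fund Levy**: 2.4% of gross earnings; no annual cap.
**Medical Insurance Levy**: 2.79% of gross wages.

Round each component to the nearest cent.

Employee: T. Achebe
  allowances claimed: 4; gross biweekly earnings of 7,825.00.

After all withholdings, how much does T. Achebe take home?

5,949.49

Income Tax: taxable = 7,825.00 − 4×478.00 = 5,913.00
  822.80 + 33.8% × (5,913.00 − 4,000.00) = 822.80 + 33.8% × 1,913.00 = 1,469.39
Training Fund Levy: 2.4% × 7,825.00 = 187.80
Medical Insurance Levy: 2.79% × 7,825.00 = 218.32
Total withheld: 1,469.39 + 187.80 + 218.32 = 1,875.51
Net pay: 7,825.00 − 1,875.51 = 5,949.49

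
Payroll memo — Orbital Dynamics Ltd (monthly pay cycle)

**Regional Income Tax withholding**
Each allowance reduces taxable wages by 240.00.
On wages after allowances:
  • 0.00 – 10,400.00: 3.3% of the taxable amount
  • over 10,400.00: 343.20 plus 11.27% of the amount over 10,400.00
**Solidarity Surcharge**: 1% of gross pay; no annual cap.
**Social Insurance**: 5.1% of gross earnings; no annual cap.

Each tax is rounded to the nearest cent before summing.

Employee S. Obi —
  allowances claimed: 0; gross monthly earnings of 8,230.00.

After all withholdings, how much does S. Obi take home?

Regional Income Tax: taxable = 8,230.00
  3.3% × 8,230.00 = 271.59
Solidarity Surcharge: 1% × 8,230.00 = 82.30
Social Insurance: 5.1% × 8,230.00 = 419.73
Total withheld: 271.59 + 82.30 + 419.73 = 773.62
Net pay: 8,230.00 − 773.62 = 7,456.38

7,456.38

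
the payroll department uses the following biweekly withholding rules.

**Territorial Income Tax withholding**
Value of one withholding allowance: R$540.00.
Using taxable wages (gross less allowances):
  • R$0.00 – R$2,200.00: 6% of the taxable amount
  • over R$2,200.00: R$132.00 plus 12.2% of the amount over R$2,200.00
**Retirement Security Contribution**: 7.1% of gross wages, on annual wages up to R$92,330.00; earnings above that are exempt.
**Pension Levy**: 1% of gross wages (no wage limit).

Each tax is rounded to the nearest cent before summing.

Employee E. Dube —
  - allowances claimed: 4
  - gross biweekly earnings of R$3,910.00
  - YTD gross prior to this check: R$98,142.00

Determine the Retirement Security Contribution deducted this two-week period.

Retirement Security Contribution: YTD R$98,142.00 ≥ cap R$92,330.00 → R$0.00

R$0.00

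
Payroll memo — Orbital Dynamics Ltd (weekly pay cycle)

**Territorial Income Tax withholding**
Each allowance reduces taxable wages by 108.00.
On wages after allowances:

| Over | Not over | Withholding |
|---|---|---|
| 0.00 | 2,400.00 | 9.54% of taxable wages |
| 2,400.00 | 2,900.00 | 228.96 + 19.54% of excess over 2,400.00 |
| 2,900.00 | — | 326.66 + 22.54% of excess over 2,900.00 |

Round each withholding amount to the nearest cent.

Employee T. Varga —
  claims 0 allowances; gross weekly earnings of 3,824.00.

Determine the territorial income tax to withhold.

Territorial Income Tax: taxable = 3,824.00
  326.66 + 22.54% × (3,824.00 − 2,900.00) = 326.66 + 22.54% × 924.00 = 534.93

534.93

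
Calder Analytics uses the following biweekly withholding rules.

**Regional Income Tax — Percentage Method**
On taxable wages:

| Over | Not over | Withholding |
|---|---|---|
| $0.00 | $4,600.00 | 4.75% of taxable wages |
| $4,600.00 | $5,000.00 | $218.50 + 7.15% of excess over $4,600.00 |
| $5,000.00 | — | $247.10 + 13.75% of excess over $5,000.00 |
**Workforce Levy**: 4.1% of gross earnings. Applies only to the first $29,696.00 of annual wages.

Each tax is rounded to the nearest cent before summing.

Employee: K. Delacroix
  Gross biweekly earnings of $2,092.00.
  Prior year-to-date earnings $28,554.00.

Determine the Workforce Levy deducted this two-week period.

$46.82

Workforce Levy: cap $29,696.00 − YTD $28,554.00 = $1,142.00 subject; 4.1% × $1,142.00 = $46.82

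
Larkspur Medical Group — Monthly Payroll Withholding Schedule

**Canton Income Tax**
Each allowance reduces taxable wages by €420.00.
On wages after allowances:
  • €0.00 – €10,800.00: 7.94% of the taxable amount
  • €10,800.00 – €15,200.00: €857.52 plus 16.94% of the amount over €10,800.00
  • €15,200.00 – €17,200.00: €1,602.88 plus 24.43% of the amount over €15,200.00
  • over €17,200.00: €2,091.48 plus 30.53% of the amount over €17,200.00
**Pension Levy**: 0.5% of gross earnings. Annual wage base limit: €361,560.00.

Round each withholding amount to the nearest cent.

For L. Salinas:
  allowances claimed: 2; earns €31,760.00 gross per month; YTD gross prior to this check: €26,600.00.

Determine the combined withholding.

€6,439.00

Canton Income Tax: taxable = €31,760.00 − 2×€420.00 = €30,920.00
  €2,091.48 + 30.53% × (€30,920.00 − €17,200.00) = €2,091.48 + 30.53% × €13,720.00 = €6,280.20
Pension Levy: 0.5% × €31,760.00 = €158.80
Total: €6,280.20 + €158.80 = €6,439.00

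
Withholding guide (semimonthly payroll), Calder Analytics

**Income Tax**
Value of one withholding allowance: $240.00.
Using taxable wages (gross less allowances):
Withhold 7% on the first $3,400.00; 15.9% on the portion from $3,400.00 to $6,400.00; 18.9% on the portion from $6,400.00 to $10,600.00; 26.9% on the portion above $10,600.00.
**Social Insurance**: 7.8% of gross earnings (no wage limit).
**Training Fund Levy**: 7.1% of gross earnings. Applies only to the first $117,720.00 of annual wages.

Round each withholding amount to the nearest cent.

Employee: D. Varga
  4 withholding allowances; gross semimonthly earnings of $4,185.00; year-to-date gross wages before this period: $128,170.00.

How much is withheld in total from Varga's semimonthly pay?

Income Tax: taxable = $4,185.00 − 4×$240.00 = $3,225.00
  7% × $3,225.00 = $225.75
Social Insurance: 7.8% × $4,185.00 = $326.43
Training Fund Levy: YTD $128,170.00 ≥ cap $117,720.00 → $0.00
Total: $225.75 + $326.43 + $0.00 = $552.18

$552.18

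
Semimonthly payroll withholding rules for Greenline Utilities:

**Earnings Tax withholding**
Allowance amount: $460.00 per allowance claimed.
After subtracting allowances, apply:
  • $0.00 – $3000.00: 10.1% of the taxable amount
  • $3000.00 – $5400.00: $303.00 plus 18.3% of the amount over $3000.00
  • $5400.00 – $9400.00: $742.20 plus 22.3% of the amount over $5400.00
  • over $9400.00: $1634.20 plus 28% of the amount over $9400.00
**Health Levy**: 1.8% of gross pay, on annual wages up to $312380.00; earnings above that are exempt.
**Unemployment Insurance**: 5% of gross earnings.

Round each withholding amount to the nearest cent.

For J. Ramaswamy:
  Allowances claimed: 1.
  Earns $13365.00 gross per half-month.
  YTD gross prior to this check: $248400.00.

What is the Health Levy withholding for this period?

Health Levy: 1.8% × $13365.00 = $240.57

$240.57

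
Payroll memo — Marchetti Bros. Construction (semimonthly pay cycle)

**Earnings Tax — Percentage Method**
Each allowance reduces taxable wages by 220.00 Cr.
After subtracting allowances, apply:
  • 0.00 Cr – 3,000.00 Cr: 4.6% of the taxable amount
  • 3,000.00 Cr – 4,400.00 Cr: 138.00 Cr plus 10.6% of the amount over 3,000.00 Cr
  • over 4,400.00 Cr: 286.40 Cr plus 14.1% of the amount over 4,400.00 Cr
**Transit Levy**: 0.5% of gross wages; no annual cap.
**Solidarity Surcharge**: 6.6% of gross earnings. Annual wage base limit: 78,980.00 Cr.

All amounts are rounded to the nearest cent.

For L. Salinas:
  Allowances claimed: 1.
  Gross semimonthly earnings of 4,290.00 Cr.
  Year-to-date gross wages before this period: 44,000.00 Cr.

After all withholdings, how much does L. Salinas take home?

3,733.99 Cr

Earnings Tax: taxable = 4,290.00 Cr − 1×220.00 Cr = 4,070.00 Cr
  138.00 Cr + 10.6% × (4,070.00 Cr − 3,000.00 Cr) = 138.00 Cr + 10.6% × 1,070.00 Cr = 251.42 Cr
Transit Levy: 0.5% × 4,290.00 Cr = 21.45 Cr
Solidarity Surcharge: 6.6% × 4,290.00 Cr = 283.14 Cr
Total withheld: 251.42 Cr + 21.45 Cr + 283.14 Cr = 556.01 Cr
Net pay: 4,290.00 Cr − 556.01 Cr = 3,733.99 Cr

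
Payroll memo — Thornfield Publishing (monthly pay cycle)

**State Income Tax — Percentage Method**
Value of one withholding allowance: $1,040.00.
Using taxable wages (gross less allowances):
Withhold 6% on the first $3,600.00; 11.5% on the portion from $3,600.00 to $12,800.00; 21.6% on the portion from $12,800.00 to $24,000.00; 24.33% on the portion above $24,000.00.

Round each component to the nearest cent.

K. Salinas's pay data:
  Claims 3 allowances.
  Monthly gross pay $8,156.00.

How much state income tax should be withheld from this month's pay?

$381.14

State Income Tax: taxable = $8,156.00 − 3×$1,040.00 = $5,036.00
  $216.00 + 11.5% × ($5,036.00 − $3,600.00) = $216.00 + 11.5% × $1,436.00 = $381.14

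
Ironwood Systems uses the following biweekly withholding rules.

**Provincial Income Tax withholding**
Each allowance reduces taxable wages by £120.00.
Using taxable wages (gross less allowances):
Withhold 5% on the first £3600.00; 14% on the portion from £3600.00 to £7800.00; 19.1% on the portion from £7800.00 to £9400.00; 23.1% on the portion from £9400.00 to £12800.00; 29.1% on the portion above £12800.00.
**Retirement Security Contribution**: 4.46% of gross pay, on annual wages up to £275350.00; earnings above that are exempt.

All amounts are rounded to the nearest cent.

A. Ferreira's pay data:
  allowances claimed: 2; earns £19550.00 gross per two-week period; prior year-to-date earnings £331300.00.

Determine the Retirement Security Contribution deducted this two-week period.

£0.00

Retirement Security Contribution: YTD £331300.00 ≥ cap £275350.00 → £0.00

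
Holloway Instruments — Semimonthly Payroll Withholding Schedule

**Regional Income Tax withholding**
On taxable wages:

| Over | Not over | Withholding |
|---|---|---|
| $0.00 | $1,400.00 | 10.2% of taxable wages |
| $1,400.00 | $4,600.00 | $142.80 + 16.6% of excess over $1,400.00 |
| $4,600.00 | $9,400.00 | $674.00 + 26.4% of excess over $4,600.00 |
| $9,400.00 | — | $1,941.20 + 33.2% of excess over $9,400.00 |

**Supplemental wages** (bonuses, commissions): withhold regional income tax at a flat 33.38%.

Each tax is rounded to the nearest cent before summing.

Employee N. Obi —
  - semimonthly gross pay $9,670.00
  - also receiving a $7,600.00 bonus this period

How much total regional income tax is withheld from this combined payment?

$4,567.72

Regional Income Tax: taxable = $9,670.00
  $1,941.20 + 33.2% × ($9,670.00 − $9,400.00) = $1,941.20 + 33.2% × $270.00 = $2,030.84
Supplemental (33.38% flat on bonus): 33.38% × $7,600.00 = $2,536.88
Total regional income tax: $2,030.84 + $2,536.88 = $4,567.72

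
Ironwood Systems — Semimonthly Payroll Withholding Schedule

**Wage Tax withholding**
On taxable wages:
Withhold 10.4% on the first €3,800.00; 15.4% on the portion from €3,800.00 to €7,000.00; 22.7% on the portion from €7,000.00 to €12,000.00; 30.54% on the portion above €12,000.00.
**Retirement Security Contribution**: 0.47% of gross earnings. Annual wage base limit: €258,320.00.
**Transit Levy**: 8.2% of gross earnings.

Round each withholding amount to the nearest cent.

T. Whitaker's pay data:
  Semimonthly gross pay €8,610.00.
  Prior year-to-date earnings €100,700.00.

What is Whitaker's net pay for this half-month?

Wage Tax: taxable = €8,610.00
  €888.00 + 22.7% × (€8,610.00 − €7,000.00) = €888.00 + 22.7% × €1,610.00 = €1,253.47
Retirement Security Contribution: 0.47% × €8,610.00 = €40.47
Transit Levy: 8.2% × €8,610.00 = €706.02
Total withheld: €1,253.47 + €40.47 + €706.02 = €1,999.96
Net pay: €8,610.00 − €1,999.96 = €6,610.04

€6,610.04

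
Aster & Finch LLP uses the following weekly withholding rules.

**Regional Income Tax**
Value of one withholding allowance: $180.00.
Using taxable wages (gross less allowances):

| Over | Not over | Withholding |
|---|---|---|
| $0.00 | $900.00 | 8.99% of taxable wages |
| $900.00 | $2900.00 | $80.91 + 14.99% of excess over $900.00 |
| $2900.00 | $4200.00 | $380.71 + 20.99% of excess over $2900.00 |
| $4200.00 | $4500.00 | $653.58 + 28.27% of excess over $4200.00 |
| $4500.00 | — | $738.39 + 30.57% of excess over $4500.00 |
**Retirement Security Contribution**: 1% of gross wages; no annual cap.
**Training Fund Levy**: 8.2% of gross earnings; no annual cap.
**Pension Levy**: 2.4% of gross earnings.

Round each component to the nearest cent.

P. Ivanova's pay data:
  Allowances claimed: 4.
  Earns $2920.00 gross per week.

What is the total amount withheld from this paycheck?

$614.50

Regional Income Tax: taxable = $2920.00 − 4×$180.00 = $2200.00
  $80.91 + 14.99% × ($2200.00 − $900.00) = $80.91 + 14.99% × $1300.00 = $275.78
Retirement Security Contribution: 1% × $2920.00 = $29.20
Training Fund Levy: 8.2% × $2920.00 = $239.44
Pension Levy: 2.4% × $2920.00 = $70.08
Total: $275.78 + $29.20 + $239.44 + $70.08 = $614.50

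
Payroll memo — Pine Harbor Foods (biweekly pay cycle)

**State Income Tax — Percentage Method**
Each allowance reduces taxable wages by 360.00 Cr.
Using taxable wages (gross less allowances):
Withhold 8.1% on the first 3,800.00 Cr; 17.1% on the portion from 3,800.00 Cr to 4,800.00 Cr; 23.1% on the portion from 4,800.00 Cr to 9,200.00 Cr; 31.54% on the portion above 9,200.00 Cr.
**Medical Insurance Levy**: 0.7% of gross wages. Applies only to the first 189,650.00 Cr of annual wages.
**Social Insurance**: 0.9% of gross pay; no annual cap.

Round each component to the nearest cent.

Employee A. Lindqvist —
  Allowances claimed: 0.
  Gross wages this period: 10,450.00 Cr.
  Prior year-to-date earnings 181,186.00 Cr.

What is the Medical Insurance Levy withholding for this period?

Medical Insurance Levy: cap 189,650.00 Cr − YTD 181,186.00 Cr = 8,464.00 Cr subject; 0.7% × 8,464.00 Cr = 59.25 Cr

59.25 Cr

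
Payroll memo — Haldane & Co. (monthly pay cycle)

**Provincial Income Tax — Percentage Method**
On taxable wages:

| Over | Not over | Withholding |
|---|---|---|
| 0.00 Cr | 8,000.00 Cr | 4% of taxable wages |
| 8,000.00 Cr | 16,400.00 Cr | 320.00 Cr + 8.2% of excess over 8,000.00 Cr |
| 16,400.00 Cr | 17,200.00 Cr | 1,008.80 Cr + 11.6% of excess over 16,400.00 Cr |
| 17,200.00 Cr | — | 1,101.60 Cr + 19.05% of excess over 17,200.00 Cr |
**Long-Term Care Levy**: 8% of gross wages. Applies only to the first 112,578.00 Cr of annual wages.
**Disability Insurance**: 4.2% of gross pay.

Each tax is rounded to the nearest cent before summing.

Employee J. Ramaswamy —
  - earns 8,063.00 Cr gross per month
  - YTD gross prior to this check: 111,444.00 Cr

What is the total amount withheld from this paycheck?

Provincial Income Tax: taxable = 8,063.00 Cr
  320.00 Cr + 8.2% × (8,063.00 Cr − 8,000.00 Cr) = 320.00 Cr + 8.2% × 63.00 Cr = 325.17 Cr
Long-Term Care Levy: cap 112,578.00 Cr − YTD 111,444.00 Cr = 1,134.00 Cr subject; 8% × 1,134.00 Cr = 90.72 Cr
Disability Insurance: 4.2% × 8,063.00 Cr = 338.65 Cr
Total: 325.17 Cr + 90.72 Cr + 338.65 Cr = 754.54 Cr

754.54 Cr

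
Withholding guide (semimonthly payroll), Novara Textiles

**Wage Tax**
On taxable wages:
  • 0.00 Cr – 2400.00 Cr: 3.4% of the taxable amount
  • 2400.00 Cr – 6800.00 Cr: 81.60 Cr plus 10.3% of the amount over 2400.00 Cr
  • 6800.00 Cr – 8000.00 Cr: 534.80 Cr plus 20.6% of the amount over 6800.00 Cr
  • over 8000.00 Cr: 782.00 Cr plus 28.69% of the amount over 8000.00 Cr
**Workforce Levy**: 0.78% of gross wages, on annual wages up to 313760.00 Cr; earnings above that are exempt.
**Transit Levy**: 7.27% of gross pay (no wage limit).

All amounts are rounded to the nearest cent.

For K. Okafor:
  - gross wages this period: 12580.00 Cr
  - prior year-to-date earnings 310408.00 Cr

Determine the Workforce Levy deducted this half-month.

26.15 Cr

Workforce Levy: cap 313760.00 Cr − YTD 310408.00 Cr = 3352.00 Cr subject; 0.78% × 3352.00 Cr = 26.15 Cr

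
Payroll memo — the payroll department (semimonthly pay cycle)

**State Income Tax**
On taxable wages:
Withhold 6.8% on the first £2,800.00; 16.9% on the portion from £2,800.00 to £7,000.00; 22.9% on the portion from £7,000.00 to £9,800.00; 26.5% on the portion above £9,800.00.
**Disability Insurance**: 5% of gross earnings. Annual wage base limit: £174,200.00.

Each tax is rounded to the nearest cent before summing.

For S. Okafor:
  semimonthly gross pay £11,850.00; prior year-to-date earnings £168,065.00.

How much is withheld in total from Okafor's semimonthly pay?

State Income Tax: taxable = £11,850.00
  £1,541.40 + 26.5% × (£11,850.00 − £9,800.00) = £1,541.40 + 26.5% × £2,050.00 = £2,084.65
Disability Insurance: cap £174,200.00 − YTD £168,065.00 = £6,135.00 subject; 5% × £6,135.00 = £306.75
Total: £2,084.65 + £306.75 = £2,391.40

£2,391.40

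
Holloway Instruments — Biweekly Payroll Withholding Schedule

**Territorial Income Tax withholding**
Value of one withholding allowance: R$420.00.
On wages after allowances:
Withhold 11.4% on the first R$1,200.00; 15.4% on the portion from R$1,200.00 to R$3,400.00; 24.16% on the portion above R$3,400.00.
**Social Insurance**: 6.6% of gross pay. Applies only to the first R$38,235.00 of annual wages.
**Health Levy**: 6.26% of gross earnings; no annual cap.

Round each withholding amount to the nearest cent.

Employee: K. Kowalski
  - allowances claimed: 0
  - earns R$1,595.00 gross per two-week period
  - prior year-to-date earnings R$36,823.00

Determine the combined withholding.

R$390.67

Territorial Income Tax: taxable = R$1,595.00
  R$136.80 + 15.4% × (R$1,595.00 − R$1,200.00) = R$136.80 + 15.4% × R$395.00 = R$197.63
Social Insurance: cap R$38,235.00 − YTD R$36,823.00 = R$1,412.00 subject; 6.6% × R$1,412.00 = R$93.19
Health Levy: 6.26% × R$1,595.00 = R$99.85
Total: R$197.63 + R$93.19 + R$99.85 = R$390.67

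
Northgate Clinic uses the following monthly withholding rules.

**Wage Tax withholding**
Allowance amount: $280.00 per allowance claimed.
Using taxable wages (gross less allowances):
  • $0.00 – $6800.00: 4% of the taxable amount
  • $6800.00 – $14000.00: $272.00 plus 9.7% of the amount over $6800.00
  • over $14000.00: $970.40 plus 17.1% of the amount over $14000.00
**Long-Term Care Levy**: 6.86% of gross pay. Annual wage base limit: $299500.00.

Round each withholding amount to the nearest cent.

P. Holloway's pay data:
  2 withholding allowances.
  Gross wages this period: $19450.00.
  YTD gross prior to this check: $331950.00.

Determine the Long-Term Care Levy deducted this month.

Long-Term Care Levy: YTD $331950.00 ≥ cap $299500.00 → $0.00

$0.00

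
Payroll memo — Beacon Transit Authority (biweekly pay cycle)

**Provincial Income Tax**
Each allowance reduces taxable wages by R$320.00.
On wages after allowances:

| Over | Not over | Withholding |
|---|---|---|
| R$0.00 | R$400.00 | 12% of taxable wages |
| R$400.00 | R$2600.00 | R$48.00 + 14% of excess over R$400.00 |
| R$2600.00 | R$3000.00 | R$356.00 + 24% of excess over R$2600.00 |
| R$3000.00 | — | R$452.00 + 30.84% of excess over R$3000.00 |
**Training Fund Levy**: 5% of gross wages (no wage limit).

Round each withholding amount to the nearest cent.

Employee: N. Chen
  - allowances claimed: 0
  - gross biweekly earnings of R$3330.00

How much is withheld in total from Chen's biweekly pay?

R$720.27

Provincial Income Tax: taxable = R$3330.00
  R$452.00 + 30.84% × (R$3330.00 − R$3000.00) = R$452.00 + 30.84% × R$330.00 = R$553.77
Training Fund Levy: 5% × R$3330.00 = R$166.50
Total: R$553.77 + R$166.50 = R$720.27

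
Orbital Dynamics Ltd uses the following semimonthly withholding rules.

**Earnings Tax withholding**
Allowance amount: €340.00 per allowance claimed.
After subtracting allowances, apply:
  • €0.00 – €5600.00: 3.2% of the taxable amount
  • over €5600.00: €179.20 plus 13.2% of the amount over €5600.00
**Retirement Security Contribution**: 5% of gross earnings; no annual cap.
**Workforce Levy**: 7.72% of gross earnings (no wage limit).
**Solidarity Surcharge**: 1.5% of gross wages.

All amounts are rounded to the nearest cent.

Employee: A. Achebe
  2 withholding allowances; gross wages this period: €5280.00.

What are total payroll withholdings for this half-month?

Earnings Tax: taxable = €5280.00 − 2×€340.00 = €4600.00
  3.2% × €4600.00 = €147.20
Retirement Security Contribution: 5% × €5280.00 = €264.00
Workforce Levy: 7.72% × €5280.00 = €407.62
Solidarity Surcharge: 1.5% × €5280.00 = €79.20
Total: €147.20 + €264.00 + €407.62 + €79.20 = €898.02

€898.02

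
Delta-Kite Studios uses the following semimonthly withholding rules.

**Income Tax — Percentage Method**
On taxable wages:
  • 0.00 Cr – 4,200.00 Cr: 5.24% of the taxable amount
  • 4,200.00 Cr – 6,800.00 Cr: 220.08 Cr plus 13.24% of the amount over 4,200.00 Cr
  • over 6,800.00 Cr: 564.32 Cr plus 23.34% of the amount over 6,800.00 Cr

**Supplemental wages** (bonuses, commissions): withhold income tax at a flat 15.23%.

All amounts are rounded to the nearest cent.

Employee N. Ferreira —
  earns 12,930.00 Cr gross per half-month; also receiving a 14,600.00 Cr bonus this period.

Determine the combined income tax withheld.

Income Tax: taxable = 12,930.00 Cr
  564.32 Cr + 23.34% × (12,930.00 Cr − 6,800.00 Cr) = 564.32 Cr + 23.34% × 6,130.00 Cr = 1,995.06 Cr
Supplemental (15.23% flat on bonus): 15.23% × 14,600.00 Cr = 2,223.58 Cr
Total income tax: 1,995.06 Cr + 2,223.58 Cr = 4,218.64 Cr

4,218.64 Cr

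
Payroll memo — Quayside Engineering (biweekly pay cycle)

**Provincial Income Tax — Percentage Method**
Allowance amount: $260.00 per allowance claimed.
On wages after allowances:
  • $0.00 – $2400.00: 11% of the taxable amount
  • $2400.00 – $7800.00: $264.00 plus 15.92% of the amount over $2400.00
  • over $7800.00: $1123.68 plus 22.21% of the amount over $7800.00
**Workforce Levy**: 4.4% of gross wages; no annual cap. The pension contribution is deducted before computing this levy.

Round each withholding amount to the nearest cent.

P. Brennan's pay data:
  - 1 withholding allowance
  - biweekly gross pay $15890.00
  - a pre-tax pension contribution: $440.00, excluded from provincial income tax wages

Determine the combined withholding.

Provincial Income Tax: taxable = $15890.00 − $440.00 − 1×$260.00 = $15190.00
  $1123.68 + 22.21% × ($15190.00 − $7800.00) = $1123.68 + 22.21% × $7390.00 = $2765.00
Workforce Levy: 4.4% × $15450.00 = $679.80
Total: $2765.00 + $679.80 = $3444.80

$3444.80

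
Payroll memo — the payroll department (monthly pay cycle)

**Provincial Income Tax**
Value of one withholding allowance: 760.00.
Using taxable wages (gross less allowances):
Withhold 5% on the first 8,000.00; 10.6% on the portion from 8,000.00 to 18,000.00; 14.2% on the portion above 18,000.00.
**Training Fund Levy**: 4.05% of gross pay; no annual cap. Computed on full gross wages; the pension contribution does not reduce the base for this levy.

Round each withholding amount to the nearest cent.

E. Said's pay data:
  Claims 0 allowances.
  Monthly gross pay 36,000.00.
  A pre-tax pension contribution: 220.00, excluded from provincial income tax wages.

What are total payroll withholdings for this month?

5,442.76

Provincial Income Tax: taxable = 36,000.00 − 220.00 = 35,780.00
  1,460.00 + 14.2% × (35,780.00 − 18,000.00) = 1,460.00 + 14.2% × 17,780.00 = 3,984.76
Training Fund Levy: 4.05% × 36,000.00 = 1,458.00
Total: 3,984.76 + 1,458.00 = 5,442.76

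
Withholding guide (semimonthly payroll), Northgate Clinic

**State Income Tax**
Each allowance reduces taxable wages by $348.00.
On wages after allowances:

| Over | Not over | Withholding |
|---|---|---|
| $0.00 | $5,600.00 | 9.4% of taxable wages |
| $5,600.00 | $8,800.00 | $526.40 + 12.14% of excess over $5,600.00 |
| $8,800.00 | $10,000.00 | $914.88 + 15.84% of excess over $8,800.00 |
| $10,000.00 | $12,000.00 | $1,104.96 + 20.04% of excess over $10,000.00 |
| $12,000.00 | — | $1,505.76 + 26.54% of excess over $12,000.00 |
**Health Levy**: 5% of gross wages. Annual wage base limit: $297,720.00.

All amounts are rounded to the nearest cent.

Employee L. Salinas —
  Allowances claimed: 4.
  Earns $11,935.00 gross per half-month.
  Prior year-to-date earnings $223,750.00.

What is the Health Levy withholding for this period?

Health Levy: 5% × $11,935.00 = $596.75

$596.75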